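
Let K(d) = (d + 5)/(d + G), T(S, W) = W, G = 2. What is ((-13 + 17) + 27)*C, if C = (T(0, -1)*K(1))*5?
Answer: -310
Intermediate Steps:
K(d) = (5 + d)/(2 + d) (K(d) = (d + 5)/(d + 2) = (5 + d)/(2 + d))
C = -10 (C = -(5 + 1)/(2 + 1)*5 = -6/3*5 = -1*2*5 = -2*5 = -10)
((-13 + 17) + 27)*C = ((-13 + 17) + 27)*(-10) = (4 + 27)*(-10) = 31*(-10) = -310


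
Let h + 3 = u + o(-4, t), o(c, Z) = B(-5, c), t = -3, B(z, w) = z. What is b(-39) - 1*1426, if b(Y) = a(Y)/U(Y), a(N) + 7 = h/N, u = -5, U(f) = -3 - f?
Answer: -38507/27 ≈ -1426.2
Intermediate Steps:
o(c, Z) = -5
h = -13 (h = -3 + (-5 - 5) = -3 - 10 = -13)
a(N) = -7 - 13/N
b(Y) = (-7 - 13/Y)/(-3 - Y)
b(-39) - 1*1426 = (13 + 7*(-39))/((-39)*(3 - 39)) - 1*1426 = -1/39*(13 - 273)/(-36) - 1426 = -1/39*(-1/36)*(-260) - 1426 = -5/27 - 1426 = -38507/27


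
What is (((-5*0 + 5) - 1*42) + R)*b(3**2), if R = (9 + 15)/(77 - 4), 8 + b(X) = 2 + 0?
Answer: 16062/73 ≈ 220.03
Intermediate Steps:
b(X) = -6 (b(X) = -8 + (2 + 0) = -8 + 2 = -6)
R = 24/73 ≈ 0.32877
(((-5*0 + 5) - 1*42) + R)*b(3**2) = (((-5*0 + 5) - 1*42) + 24/73)*(-6) = (((0 + 5) - 42) + 24/73)*(-6) = ((5 - 42) + 24/73)*(-6) = (-37 + 24/73)*(-6) = -2677/73*(-6) = 16062/73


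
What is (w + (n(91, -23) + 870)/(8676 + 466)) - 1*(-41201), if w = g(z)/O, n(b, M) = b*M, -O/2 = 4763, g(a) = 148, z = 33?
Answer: 1794022896889/43543346 ≈ 41201.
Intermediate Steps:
O = -9526 (O = -2*4763 = -9526)
n(b, M) = M*b
w = -74/4763 (w = 148/(-9526) = 148*(-1/9526) = -74/4763 ≈ -0.015536)
(w + (n(91, -23) + 870)/(8676 + 466)) - 1*(-41201) = (-74/4763 + (-23*91 + 870)/(8676 + 466)) - 1*(-41201) = (-74/4763 + (-2093 + 870)/9142) + 41201 = (-74/4763 - 1223*1/9142) + 41201 = (-74/4763 - 1223/9142) + 41201 = -6501657/43543346 + 41201 = 1794022896889/43543346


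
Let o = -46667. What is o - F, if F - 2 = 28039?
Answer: -74708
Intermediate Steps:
F = 28041 (F = 2 + 28039 = 28041)
o - F = -46667 - 1*28041 = -46667 - 28041 = -74708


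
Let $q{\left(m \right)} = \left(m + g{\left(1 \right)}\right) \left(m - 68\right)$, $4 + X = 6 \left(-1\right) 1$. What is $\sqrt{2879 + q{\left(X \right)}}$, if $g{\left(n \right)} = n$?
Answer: $\sqrt{3581} \approx 59.841$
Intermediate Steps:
$X = -10$ ($X = -4 + 6 \left(-1\right) 1 = -4 - 6 = -10$)
$q{\left(m \right)} = \left(1 + m\right) \left(-68 + m\right)$ ($q{\left(m \right)} = \left(m + 1\right) \left(m - 68\right) = \left(1 + m\right) \left(-68 + m\right)$)
$\sqrt{2879 + q{\left(X \right)}} = \sqrt{2879 - \left(-602 - 100\right)} = \sqrt{2879 + \left(-68 + 100 + 670\right)} = \sqrt{2879 + 702} = \sqrt{3581}$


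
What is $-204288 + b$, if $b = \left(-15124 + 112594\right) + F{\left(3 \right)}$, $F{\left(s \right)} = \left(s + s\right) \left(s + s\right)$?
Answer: $-106782$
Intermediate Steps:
$F{\left(s \right)} = 4 s^{2}$ ($F{\left(s \right)} = 2 s 2 s = 4 s^{2}$)
$b = 97506$ ($b = \left(-15124 + 112594\right) + 4 \cdot 3^{2} = 97470 + 4 \cdot 9 = 97470 + 36 = 97506$)
$-204288 + b = -204288 + 97506 = -106782$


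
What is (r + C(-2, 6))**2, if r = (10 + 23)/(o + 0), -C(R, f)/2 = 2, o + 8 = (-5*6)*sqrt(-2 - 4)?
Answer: 25*(624*sqrt(6) + 3287*I)/(8*(60*sqrt(6) + 667*I)) ≈ 16.192 - 3.5934*I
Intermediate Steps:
o = -8 - 30*I*sqrt(6) (o = -8 + (-5*6)*sqrt(-2 - 4) = -8 - 30*I*sqrt(6) ≈ -8.0 - 73.485*I)
C(R, f) = -4 (C(R, f) = -2*2 = -4)
r = 33/(-8 - 30*I*sqrt(6)) (r = (10 + 23)/((-8 - 30*I*sqrt(6)) + 0) = 33/(-8 - 30*I*sqrt(6)) ≈ -0.048316 + 0.44381*I)
(r + C(-2, 6))**2 = ((-33/683 + 495*I*sqrt(6)/2732) - 4)**2 = (-2765/683 + 495*I*sqrt(6)/2732)**2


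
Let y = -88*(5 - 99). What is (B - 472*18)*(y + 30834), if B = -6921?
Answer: -602897202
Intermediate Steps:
y = 8272 (y = -88*(-94) = 8272)
(B - 472*18)*(y + 30834) = (-6921 - 472*18)*(8272 + 30834) = (-6921 - 8496)*39106 = -15417*39106 = -602897202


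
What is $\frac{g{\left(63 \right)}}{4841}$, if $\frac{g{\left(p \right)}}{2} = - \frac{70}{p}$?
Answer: $- \frac{20}{43569} \approx -0.00045904$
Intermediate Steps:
$g{\left(p \right)} = - \frac{140}{p}$ ($g{\left(p \right)} = 2 \left(- \frac{70}{p}\right) = - \frac{140}{p}$)
$\frac{g{\left(63 \right)}}{4841} = \frac{\left(-140\right) \frac{1}{63}}{4841} = \left(-140\right) \frac{1}{63} \cdot \frac{1}{4841} = \left(- \frac{20}{9}\right) \frac{1}{4841} = - \frac{20}{43569}$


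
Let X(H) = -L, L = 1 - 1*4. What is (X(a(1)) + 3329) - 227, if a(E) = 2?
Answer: 3105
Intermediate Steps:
L = -3 (L = 1 - 4 = -3)
X(H) = 3 (X(H) = -1*(-3) = 3)
(X(a(1)) + 3329) - 227 = (3 + 3329) - 227 = 3332 - 227 = 3105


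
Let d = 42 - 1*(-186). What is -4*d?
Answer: -912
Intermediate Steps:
d = 228 (d = 42 + 186 = 228)
-4*d = -4*228 = -912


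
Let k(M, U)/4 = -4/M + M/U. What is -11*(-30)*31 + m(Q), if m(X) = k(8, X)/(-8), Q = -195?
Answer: 7979611/780 ≈ 10230.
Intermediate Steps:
k(M, U) = -16/M + 4*M/U (k(M, U) = 4*(-4/M + M/U) = -16/M + 4*M/U)
m(X) = 1/4 - 4/X (m(X) = (-16/8 + 4*8/X)/(-8) = (-16*1/8 + 32/X)*(-1/8) = (-2 + 32/X)*(-1/8) = 1/4 - 4/X)
-11*(-30)*31 + m(Q) = -11*(-30)*31 + (1/4)*(-16 - 195)/(-195) = 330*31 + (1/4)*(-1/195)*(-211) = 10230 + 211/780 = 7979611/780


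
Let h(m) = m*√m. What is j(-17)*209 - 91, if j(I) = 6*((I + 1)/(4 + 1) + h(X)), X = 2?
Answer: -20519/5 + 2508*√2 ≈ -556.95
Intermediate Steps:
h(m) = m^(3/2)
j(I) = 6/5 + 12*√2 + 6*I/5 (j(I) = 6*((I + 1)/(4 + 1) + 2^(3/2)) = 6*((1 + I)/5 + 2*√2) = 6*((1 + I)*(⅕) + 2*√2) = 6*((⅕ + I/5) + 2*√2) = 6*(⅕ + 2*√2 + I/5) = 6/5 + 12*√2 + 6*I/5)
j(-17)*209 - 91 = (6/5 + 12*√2 + (6/5)*(-17))*209 - 91 = (6/5 + 12*√2 - 102/5)*209 - 91 = (-96/5 + 12*√2)*209 - 91 = (-20064/5 + 2508*√2) - 91 = -20519/5 + 2508*√2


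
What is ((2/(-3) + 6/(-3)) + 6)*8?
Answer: 80/3 ≈ 26.667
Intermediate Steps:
((2/(-3) + 6/(-3)) + 6)*8 = ((2*(-⅓) + 6*(-⅓)) + 6)*8 = ((-⅔ - 2) + 6)*8 = (-8/3 + 6)*8 = (10/3)*8 = 80/3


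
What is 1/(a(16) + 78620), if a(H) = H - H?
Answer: 1/78620 ≈ 1.2719e-5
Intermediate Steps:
a(H) = 0
1/(a(16) + 78620) = 1/(0 + 78620) = 1/78620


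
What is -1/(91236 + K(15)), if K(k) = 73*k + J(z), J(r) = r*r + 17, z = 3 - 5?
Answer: -1/92352 ≈ -1.0828e-5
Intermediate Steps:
z = -2
J(r) = 17 + r**2 (J(r) = r**2 + 17 = 17 + r**2)
K(k) = 21 + 73*k (K(k) = 73*k + (17 + (-2)**2) = 73*k + (17 + 4) = 73*k + 21 = 21 + 73*k)
-1/(91236 + K(15)) = -1/(91236 + (21 + 73*15)) = -1/(91236 + (21 + 1095)) = -1/(91236 + 1116) = -1/92352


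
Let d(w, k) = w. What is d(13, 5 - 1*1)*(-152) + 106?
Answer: -1870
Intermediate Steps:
d(13, 5 - 1*1)*(-152) + 106 = 13*(-152) + 106 = -1976 + 106 = -1870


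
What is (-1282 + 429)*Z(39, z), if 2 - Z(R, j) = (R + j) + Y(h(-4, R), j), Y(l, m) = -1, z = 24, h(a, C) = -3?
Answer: 51180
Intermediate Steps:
Z(R, j) = 3 - R - j (Z(R, j) = 2 - ((R + j) - 1) = 2 - (-1 + R + j) = 2 + (1 - R - j) = 3 - R - j)
(-1282 + 429)*Z(39, z) = (-1282 + 429)*(3 - 1*39 - 1*24) = -853*(3 - 39 - 24) = -853*(-60) = 51180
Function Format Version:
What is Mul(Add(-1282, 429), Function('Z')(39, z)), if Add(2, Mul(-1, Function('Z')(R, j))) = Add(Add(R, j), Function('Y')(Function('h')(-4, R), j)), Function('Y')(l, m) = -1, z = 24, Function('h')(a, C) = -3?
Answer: 51180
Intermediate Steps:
Function('Z')(R, j) = Add(3, Mul(-1, R), Mul(-1, j)) (Function('Z')(R, j) = Add(2, Mul(-1, Add(Add(R, j), -1))) = Add(2, Mul(-1, Add(-1, R, j))) = Add(2, Add(1, Mul(-1, R), Mul(-1, j))) = Add(3, Mul(-1, R), Mul(-1, j)))
Mul(Add(-1282, 429), Function('Z')(39, z)) = Mul(Add(-1282, 429), Add(3, Mul(-1, 39), Mul(-1, 24))) = Mul(-853, Add(3, -39, -24)) = Mul(-853, -60) = 51180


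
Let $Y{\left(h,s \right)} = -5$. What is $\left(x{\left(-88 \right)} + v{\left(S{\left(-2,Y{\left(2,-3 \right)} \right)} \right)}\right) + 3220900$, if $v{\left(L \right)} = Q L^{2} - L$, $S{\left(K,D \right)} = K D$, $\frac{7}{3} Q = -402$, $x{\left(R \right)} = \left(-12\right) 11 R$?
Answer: $\frac{22506942}{7} \approx 3.2153 \cdot 10^{6}$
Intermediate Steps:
$x{\left(R \right)} = - 132 R$
$Q = - \frac{1206}{7}$ ($Q = \frac{3}{7} \left(-402\right) = - \frac{1206}{7} \approx -172.29$)
$S{\left(K,D \right)} = D K$
$v{\left(L \right)} = - L - \frac{1206 L^{2}}{7}$ ($v{\left(L \right)} = - \frac{1206 L^{2}}{7} - L = - L - \frac{1206 L^{2}}{7}$)
$\left(x{\left(-88 \right)} + v{\left(S{\left(-2,Y{\left(2,-3 \right)} \right)} \right)}\right) + 3220900 = \left(\left(-132\right) \left(-88\right) + \frac{\left(-5\right) \left(-2\right) \left(-7 - 1206 \left(\left(-5\right) \left(-2\right)\right)\right)}{7}\right) + 3220900 = \left(11616 + \frac{1}{7} \cdot 10 \left(-7 - 12060\right)\right) + 3220900 = \left(11616 + \frac{1}{7} \cdot 10 \left(-12067\right)\right) + 3220900 = \left(11616 - \frac{120670}{7}\right) + 3220900 = - \frac{39358}{7} + 3220900 = \frac{22506942}{7}$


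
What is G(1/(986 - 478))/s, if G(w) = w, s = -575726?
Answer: -1/292468808 ≈ -3.4192e-9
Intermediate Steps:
G(1/(986 - 478))/s = 1/((986 - 478)*(-575726)) = -1/575726/508 = (1/508)*(-1/575726) = -1/292468808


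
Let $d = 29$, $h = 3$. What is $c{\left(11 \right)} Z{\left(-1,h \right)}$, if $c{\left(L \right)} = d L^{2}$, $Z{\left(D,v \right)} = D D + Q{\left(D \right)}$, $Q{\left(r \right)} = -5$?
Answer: $-14036$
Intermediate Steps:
$Z{\left(D,v \right)} = -5 + D^{2}$ ($Z{\left(D,v \right)} = D D - 5 = D^{2} - 5 = -5 + D^{2}$)
$c{\left(L \right)} = 29 L^{2}$
$c{\left(11 \right)} Z{\left(-1,h \right)} = 29 \cdot 11^{2} \left(-5 + \left(-1\right)^{2}\right) = 29 \cdot 121 \left(-5 + 1\right) = 3509 \left(-4\right) = -14036$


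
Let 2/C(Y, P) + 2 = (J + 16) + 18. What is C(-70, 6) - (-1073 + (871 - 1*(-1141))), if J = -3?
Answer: -27229/29 ≈ -938.93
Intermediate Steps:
C(Y, P) = 2/29 (C(Y, P) = 2/(-2 + ((-3 + 16) + 18)) = 2/(-2 + (13 + 18)) = 2/(-2 + 31) = 2/29)
C(-70, 6) - (-1073 + (871 - 1*(-1141))) = 2/29 - (-1073 + (871 - 1*(-1141))) = 2/29 - (-1073 + (871 + 1141)) = 2/29 - (-1073 + 2012) = 2/29 - 1*939 = 2/29 - 939 = -27229/29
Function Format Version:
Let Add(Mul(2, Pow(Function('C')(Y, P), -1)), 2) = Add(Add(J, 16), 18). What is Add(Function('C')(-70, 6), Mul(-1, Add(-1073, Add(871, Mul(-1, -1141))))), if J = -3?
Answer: Rational(-27229, 29) ≈ -938.93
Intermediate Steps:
Function('C')(Y, P) = Rational(2, 29) (Function('C')(Y, P) = Mul(2, Pow(Add(-2, Add(Add(-3, 16), 18)), -1)) = Mul(2, Pow(Add(-2, Add(13, 18)), -1)) = Mul(2, Pow(Add(-2, 31), -1)) = Mul(2, Pow(29, -1)) = Mul(2, Rational(1, 29)) = Rational(2, 29))
Add(Function('C')(-70, 6), Mul(-1, Add(-1073, Add(871, Mul(-1, -1141))))) = Add(Rational(2, 29), Mul(-1, Add(-1073, Add(871, Mul(-1, -1141))))) = Add(Rational(2, 29), Mul(-1, Add(-1073, Add(871, 1141)))) = Add(Rational(2, 29), Mul(-1, Add(-1073, 2012))) = Add(Rational(2, 29), Mul(-1, 939)) = Add(Rational(2, 29), -939) = Rational(-27229, 29)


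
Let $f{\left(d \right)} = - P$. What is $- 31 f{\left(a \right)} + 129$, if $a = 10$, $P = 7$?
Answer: $346$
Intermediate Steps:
$f{\left(d \right)} = -7$ ($f{\left(d \right)} = \left(-1\right) 7 = -7$)
$- 31 f{\left(a \right)} + 129 = \left(-31\right) \left(-7\right) + 129 = 217 + 129 = 346$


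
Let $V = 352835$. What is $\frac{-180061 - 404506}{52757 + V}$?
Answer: $- \frac{584567}{405592} \approx -1.4413$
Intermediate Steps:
$\frac{-180061 - 404506}{52757 + V} = \frac{-180061 - 404506}{52757 + 352835} = - \frac{584567}{405592}$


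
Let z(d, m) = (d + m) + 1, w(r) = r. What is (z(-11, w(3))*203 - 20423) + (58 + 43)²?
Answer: -11643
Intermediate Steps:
z(d, m) = 1 + d + m
(z(-11, w(3))*203 - 20423) + (58 + 43)² = ((1 - 11 + 3)*203 - 20423) + (58 + 43)² = (-7*203 - 20423) + 101² = (-1421 - 20423) + 10201 = -21844 + 10201 = -11643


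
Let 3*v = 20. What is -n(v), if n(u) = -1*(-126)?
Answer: -126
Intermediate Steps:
v = 20/3 (v = (⅓)*20 = 20/3 ≈ 6.6667)
n(u) = 126
-n(v) = -1*126 = -126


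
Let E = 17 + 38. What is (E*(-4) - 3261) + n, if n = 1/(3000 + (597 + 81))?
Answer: -12803117/3678 ≈ -3481.0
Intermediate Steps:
n = 1/3678 (n = 1/(3000 + 678) = 1/3678 ≈ 0.00027189)
E = 55
(E*(-4) - 3261) + n = (55*(-4) - 3261) + 1/3678 = (-220 - 3261) + 1/3678 = -3481 + 1/3678 = -12803117/3678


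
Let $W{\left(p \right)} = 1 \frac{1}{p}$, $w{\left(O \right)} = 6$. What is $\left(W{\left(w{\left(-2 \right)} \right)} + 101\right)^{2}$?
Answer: $\frac{368449}{36} \approx 10235.0$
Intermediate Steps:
$W{\left(p \right)} = \frac{1}{p}$
$\left(W{\left(w{\left(-2 \right)} \right)} + 101\right)^{2} = \left(\frac{1}{6} + 101\right)^{2} = \left(\frac{607}{6}\right)^{2} = \frac{368449}{36}$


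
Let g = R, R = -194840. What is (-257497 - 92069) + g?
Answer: -544406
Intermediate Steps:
g = -194840
(-257497 - 92069) + g = (-257497 - 92069) - 194840 = -349566 - 194840 = -544406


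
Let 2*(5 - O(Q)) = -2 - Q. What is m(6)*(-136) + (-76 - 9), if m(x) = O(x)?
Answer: -1309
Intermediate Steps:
O(Q) = 6 + Q/2 (O(Q) = 5 - (-2 - Q)/2 = 5 + (1 + Q/2) = 6 + Q/2)
m(x) = 6 + x/2
m(6)*(-136) + (-76 - 9) = (6 + (½)*6)*(-136) + (-76 - 9) = (6 + 3)*(-136) - 85 = 9*(-136) - 85 = -1224 - 85 = -1309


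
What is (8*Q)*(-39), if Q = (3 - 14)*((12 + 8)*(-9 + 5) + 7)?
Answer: -250536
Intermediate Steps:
Q = 803 (Q = -11*(20*(-4) + 7) = -11*(-80 + 7) = -11*(-73) = 803)
(8*Q)*(-39) = (8*803)*(-39) = 6424*(-39) = -250536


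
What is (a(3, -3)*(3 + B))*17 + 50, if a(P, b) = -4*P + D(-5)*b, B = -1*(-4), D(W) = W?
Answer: 407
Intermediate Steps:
B = 4
a(P, b) = -5*b - 4*P (a(P, b) = -4*P - 5*b = -5*b - 4*P)
(a(3, -3)*(3 + B))*17 + 50 = ((-5*(-3) - 4*3)*(3 + 4))*17 + 50 = ((15 - 12)*7)*17 + 50 = (3*7)*17 + 50 = 21*17 + 50 = 357 + 50 = 407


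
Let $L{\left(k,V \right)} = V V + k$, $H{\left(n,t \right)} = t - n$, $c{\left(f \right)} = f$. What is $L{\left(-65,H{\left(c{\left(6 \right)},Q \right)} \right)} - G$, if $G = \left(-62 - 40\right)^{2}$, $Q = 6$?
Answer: $-10469$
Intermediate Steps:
$L{\left(k,V \right)} = k + V^{2}$ ($L{\left(k,V \right)} = V^{2} + k = k + V^{2}$)
$G = 10404$ ($G = \left(-102\right)^{2} = 10404$)
$L{\left(-65,H{\left(c{\left(6 \right)},Q \right)} \right)} - G = \left(-65 + \left(6 - 6\right)^{2}\right) - 10404 = \left(-65 + 0^{2}\right) - 10404 = \left(-65 + 0\right) - 10404 = -65 - 10404 = -10469$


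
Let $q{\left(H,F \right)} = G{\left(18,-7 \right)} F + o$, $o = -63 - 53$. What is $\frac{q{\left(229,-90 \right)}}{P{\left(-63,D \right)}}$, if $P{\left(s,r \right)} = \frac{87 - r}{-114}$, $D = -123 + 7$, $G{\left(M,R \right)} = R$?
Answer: $- \frac{58596}{203} \approx -288.65$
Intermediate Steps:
$D = -116$
$o = -116$ ($o = -63 - 53 = -116$)
$P{\left(s,r \right)} = - \frac{29}{38} + \frac{r}{114}$ ($P{\left(s,r \right)} = \left(87 - r\right) \left(- \frac{1}{114}\right) = - \frac{29}{38} + \frac{r}{114}$)
$q{\left(H,F \right)} = -116 - 7 F$ ($q{\left(H,F \right)} = - 7 F - 116 = -116 - 7 F$)
$\frac{q{\left(229,-90 \right)}}{P{\left(-63,D \right)}} = \frac{-116 - -630}{- \frac{29}{38} + \frac{1}{114} \left(-116\right)} = \frac{-116 + 630}{- \frac{29}{38} - \frac{58}{57}} = \frac{514}{- \frac{203}{114}} = 514 \left(- \frac{114}{203}\right) = - \frac{58596}{203}$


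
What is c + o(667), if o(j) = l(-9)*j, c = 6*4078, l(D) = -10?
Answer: 17798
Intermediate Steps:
c = 24468
o(j) = -10*j
c + o(667) = 24468 - 10*667 = 24468 - 6670 = 17798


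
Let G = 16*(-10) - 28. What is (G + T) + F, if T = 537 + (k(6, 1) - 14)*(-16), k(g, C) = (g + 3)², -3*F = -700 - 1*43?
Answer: -1426/3 ≈ -475.33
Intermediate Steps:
F = 743/3 (F = -(-700 - 1*43)/3 = -(-700 - 43)/3 = -⅓*(-743) = 743/3 ≈ 247.67)
G = -188 (G = -160 - 28 = -188)
k(g, C) = (3 + g)²
T = -535 (T = 537 + ((3 + 6)² - 14)*(-16) = 537 + (9² - 14)*(-16) = 537 + (81 - 14)*(-16) = 537 + 67*(-16) = 537 - 1072 = -535)
(G + T) + F = (-188 - 535) + 743/3 = -723 + 743/3 = -1426/3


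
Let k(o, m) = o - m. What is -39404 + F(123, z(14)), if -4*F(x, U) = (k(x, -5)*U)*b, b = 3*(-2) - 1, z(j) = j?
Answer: -36268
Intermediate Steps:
b = -7 (b = -6 - 1 = -7)
F(x, U) = 7*U*(5 + x)/4 (F(x, U) = -(x - 1*(-5))*U*(-7)/4 = -(x + 5)*U*(-7)/4 = -(5 + x)*U*(-7)/4 = -U*(5 + x)*(-7)/4 = -(-7)*U*(5 + x)/4 = 7*U*(5 + x)/4)
-39404 + F(123, z(14)) = -39404 + (7/4)*14*(5 + 123) = -39404 + (7/4)*14*128 = -39404 + 3136 = -36268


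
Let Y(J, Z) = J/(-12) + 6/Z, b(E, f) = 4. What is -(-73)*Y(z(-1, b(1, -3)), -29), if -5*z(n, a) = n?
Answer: -28397/1740 ≈ -16.320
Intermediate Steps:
z(n, a) = -n/5
Y(J, Z) = 6/Z - J/12 (Y(J, Z) = J*(-1/12) + 6/Z = -J/12 + 6/Z = 6/Z - J/12)
-(-73)*Y(z(-1, b(1, -3)), -29) = -(-73)*(6/(-29) - (-1)*(-1)/60) = -(-73)*(6*(-1/29) - 1/12*1/5) = -(-73)*(-6/29 - 1/60) = -(-73)*(-389)/1740 = -73*389/1740 = -28397/1740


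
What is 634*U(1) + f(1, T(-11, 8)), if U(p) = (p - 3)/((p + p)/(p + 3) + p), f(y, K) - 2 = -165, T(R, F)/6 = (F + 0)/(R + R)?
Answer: -3025/3 ≈ -1008.3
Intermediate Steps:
T(R, F) = 3*F/R (T(R, F) = 6*((F + 0)/(R + R)) = 6*(F/((2*R))) = 6*(F*(1/(2*R))) = 6*(F/(2*R)) = 3*F/R)
f(y, K) = -163 (f(y, K) = 2 - 165 = -163)
U(p) = (-3 + p)/(p + 2*p/(3 + p)) (U(p) = (-3 + p)/((2*p)/(3 + p) + p) = (-3 + p)/(2*p/(3 + p) + p) = (-3 + p)/(p + 2*p/(3 + p)))
634*U(1) + f(1, T(-11, 8)) = 634*((-9 + 1²)/(1*(5 + 1))) - 163 = 634*(1*(-9 + 1)/6) - 163 = 634*(1*(⅙)*(-8)) - 163 = 634*(-4/3) - 163 = -2536/3 - 163 = -3025/3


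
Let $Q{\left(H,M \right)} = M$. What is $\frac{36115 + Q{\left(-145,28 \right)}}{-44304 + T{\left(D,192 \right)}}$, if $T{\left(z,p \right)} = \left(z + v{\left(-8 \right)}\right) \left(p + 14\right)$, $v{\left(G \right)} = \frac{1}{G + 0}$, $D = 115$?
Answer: $- \frac{144572}{82559} \approx -1.7511$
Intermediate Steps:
$v{\left(G \right)} = \frac{1}{G}$
$T{\left(z,p \right)} = \left(14 + p\right) \left(- \frac{1}{8} + z\right)$ ($T{\left(z,p \right)} = \left(z + \frac{1}{-8}\right) \left(p + 14\right) = \left(z - \frac{1}{8}\right) \left(14 + p\right) = \left(- \frac{1}{8} + z\right) \left(14 + p\right) = \left(14 + p\right) \left(- \frac{1}{8} + z\right)$)
$\frac{36115 + Q{\left(-145,28 \right)}}{-44304 + T{\left(D,192 \right)}} = \frac{36115 + 28}{-44304 + \left(- \frac{7}{4} + 14 \cdot 115 - 24 + 192 \cdot 115\right)} = \frac{36143}{-44304 + \left(- \frac{7}{4} + 1610 - 24 + 22080\right)} = \frac{36143}{-44304 + \frac{94657}{4}} = \frac{36143}{- \frac{82559}{4}} = 36143 \left(- \frac{4}{82559}\right) = - \frac{144572}{82559}$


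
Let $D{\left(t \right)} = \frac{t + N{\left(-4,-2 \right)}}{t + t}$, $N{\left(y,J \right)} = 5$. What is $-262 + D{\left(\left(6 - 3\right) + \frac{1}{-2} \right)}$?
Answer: $- \frac{521}{2} \approx -260.5$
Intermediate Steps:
$D{\left(t \right)} = \frac{5 + t}{2 t}$ ($D{\left(t \right)} = \frac{t + 5}{t + t} = \frac{5 + t}{2 t}$)
$-262 + D{\left(\left(6 - 3\right) + \frac{1}{-2} \right)} = -262 + \frac{5 + \left(\left(6 - 3\right) + \frac{1}{-2}\right)}{2 \left(\left(6 - 3\right) + \frac{1}{-2}\right)} = -262 + \frac{5 + \left(3 - \frac{1}{2}\right)}{2 \left(3 - \frac{1}{2}\right)} = -262 + \frac{5 + \frac{5}{2}}{2 \cdot \frac{5}{2}} = -262 + \frac{1}{2} \cdot \frac{2}{5} \cdot \frac{15}{2} = -262 + \frac{3}{2} = - \frac{521}{2}$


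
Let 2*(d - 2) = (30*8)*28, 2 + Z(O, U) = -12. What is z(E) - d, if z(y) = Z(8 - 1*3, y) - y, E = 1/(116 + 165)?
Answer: -948657/281 ≈ -3376.0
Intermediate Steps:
Z(O, U) = -14 (Z(O, U) = -2 - 12 = -14)
E = 1/281 ≈ 0.0035587
z(y) = -14 - y
d = 3362 (d = 2 + ((30*8)*28)/2 = 2 + (240*28)/2 = 2 + (1/2)*6720 = 2 + 3360 = 3362)
z(E) - d = (-14 - 1*1/281) - 1*3362 = (-14 - 1/281) - 3362 = -3935/281 - 3362 = -948657/281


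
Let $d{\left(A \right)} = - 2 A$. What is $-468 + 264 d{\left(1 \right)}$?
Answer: $-996$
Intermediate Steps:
$-468 + 264 d{\left(1 \right)} = -468 + 264 \left(\left(-2\right) 1\right) = -468 + 264 \left(-2\right) = -468 - 528 = -996$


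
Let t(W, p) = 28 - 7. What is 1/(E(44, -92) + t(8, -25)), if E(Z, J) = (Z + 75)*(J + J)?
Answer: -1/21875 ≈ -4.5714e-5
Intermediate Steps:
t(W, p) = 21
E(Z, J) = 2*J*(75 + Z) (E(Z, J) = (75 + Z)*(2*J) = 2*J*(75 + Z))
1/(E(44, -92) + t(8, -25)) = 1/(2*(-92)*(75 + 44) + 21) = 1/(2*(-92)*119 + 21) = 1/(-21896 + 21) = 1/(-21875) = -1/21875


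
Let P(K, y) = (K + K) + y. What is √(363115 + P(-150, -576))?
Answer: √362239 ≈ 601.86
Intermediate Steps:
P(K, y) = y + 2*K (P(K, y) = 2*K + y = y + 2*K)
√(363115 + P(-150, -576)) = √(363115 + (-576 + 2*(-150))) = √(363115 + (-576 - 300)) = √(363115 - 876) = √362239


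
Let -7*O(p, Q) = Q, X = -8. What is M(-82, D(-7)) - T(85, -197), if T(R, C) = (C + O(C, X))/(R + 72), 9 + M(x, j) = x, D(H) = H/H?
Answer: -98638/1099 ≈ -89.752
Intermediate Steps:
O(p, Q) = -Q/7
D(H) = 1
M(x, j) = -9 + x
T(R, C) = (8/7 + C)/(72 + R) (T(R, C) = (C - 1/7*(-8))/(R + 72) = (C + 8/7)/(72 + R) = (8/7 + C)/(72 + R))
M(-82, D(-7)) - T(85, -197) = (-9 - 82) - (8/7 - 197)/(72 + 85) = -91 - (-1371)/(157*7) = -91 - 1*(-1371/1099) = -91 + 1371/1099 = -98638/1099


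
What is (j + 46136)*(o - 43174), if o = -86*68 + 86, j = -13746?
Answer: -1585037040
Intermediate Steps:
o = -5762 (o = -5848 + 86 = -5762)
(j + 46136)*(o - 43174) = (-13746 + 46136)*(-5762 - 43174) = 32390*(-48936) = -1585037040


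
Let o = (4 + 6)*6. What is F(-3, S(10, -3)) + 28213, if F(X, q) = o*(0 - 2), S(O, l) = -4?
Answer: 28093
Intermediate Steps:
o = 60 (o = 10*6 = 60)
F(X, q) = -120 (F(X, q) = 60*(0 - 2) = 60*(-2) = -120)
F(-3, S(10, -3)) + 28213 = -120 + 28213 = 28093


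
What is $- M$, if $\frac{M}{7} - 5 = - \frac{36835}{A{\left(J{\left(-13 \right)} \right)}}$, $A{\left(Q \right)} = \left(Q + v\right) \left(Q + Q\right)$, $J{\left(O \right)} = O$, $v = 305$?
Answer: $- \frac{523565}{7592} \approx -68.963$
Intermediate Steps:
$A{\left(Q \right)} = 2 Q \left(305 + Q\right)$ ($A{\left(Q \right)} = \left(Q + 305\right) \left(Q + Q\right) = \left(305 + Q\right) 2 Q = 2 Q \left(305 + Q\right)$)
$M = \frac{523565}{7592}$ ($M = 35 + 7 \left(- \frac{36835}{2 \left(-13\right) \left(305 - 13\right)}\right) = 35 + 7 \left(- \frac{36835}{2 \left(-13\right) 292}\right) = 35 + 7 \left(- \frac{36835}{-7592}\right) = 35 + 7 \left(\left(-36835\right) \left(- \frac{1}{7592}\right)\right) = 35 + 7 \cdot \frac{36835}{7592} = 35 + \frac{257845}{7592} = \frac{523565}{7592} \approx 68.963$)
$- M = \left(-1\right) \frac{523565}{7592} = - \frac{523565}{7592}$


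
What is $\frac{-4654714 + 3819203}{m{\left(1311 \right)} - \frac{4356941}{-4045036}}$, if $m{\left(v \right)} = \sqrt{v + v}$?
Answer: $\frac{14725031823134041636}{42883010249800631} - \frac{13670895205081462256 \sqrt{2622}}{42883010249800631} \approx -15981.0$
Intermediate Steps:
$m{\left(v \right)} = \sqrt{2} \sqrt{v}$ ($m{\left(v \right)} = \sqrt{2 v} = \sqrt{2} \sqrt{v}$)
$\frac{-4654714 + 3819203}{m{\left(1311 \right)} - \frac{4356941}{-4045036}} = \frac{-4654714 + 3819203}{\sqrt{2} \sqrt{1311} - \frac{4356941}{-4045036}} = - \frac{835511}{\sqrt{2622} - - \frac{4356941}{4045036}} = - \frac{835511}{\sqrt{2622} + \frac{4356941}{4045036}} = - \frac{835511}{\frac{4356941}{4045036} + \sqrt{2622}}$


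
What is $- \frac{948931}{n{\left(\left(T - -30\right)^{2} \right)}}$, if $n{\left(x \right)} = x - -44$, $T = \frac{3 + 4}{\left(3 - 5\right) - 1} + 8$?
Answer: $- \frac{8540379}{11845} \approx -721.01$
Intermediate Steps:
$T = \frac{17}{3}$ ($T = \frac{7}{-2 - 1} + 8 = \frac{7}{-3} + 8 = 7 \left(- \frac{1}{3}\right) + 8 = - \frac{7}{3} + 8 = \frac{17}{3} \approx 5.6667$)
$n{\left(x \right)} = 44 + x$ ($n{\left(x \right)} = x + 44 = 44 + x$)
$- \frac{948931}{n{\left(\left(T - -30\right)^{2} \right)}} = - \frac{948931}{44 + \left(\frac{17}{3} - -30\right)^{2}} = - \frac{948931}{44 + \left(\frac{17}{3} + 30\right)^{2}} = - \frac{948931}{44 + \left(\frac{107}{3}\right)^{2}} = - \frac{948931}{44 + \frac{11449}{9}} = - \frac{948931}{\frac{11845}{9}} = \left(-948931\right) \frac{9}{11845} = - \frac{8540379}{11845}$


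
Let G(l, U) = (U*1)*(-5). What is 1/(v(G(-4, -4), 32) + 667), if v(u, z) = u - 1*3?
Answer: 1/684 ≈ 0.0014620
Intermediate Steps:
G(l, U) = -5*U (G(l, U) = U*(-5) = -5*U)
v(u, z) = -3 + u (v(u, z) = u - 3 = -3 + u)
1/(v(G(-4, -4), 32) + 667) = 1/((-3 - 5*(-4)) + 667) = 1/((-3 + 20) + 667) = 1/(17 + 667) = 1/684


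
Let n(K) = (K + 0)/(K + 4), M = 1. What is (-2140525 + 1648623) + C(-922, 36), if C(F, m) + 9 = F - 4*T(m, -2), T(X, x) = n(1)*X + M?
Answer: -2464329/5 ≈ -4.9287e+5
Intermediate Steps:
n(K) = K/(4 + K)
T(X, x) = 1 + X/5 (T(X, x) = (1/(4 + 1))*X + 1 = (1/5)*X + 1 = (1*(⅕))*X + 1 = X/5 + 1 = 1 + X/5)
C(F, m) = -13 + F - 4*m/5 (C(F, m) = -9 + (F - 4*(1 + m/5)) = -9 + (F + (-4 - 4*m/5)) = -9 + (-4 + F - 4*m/5) = -13 + F - 4*m/5)
(-2140525 + 1648623) + C(-922, 36) = (-2140525 + 1648623) + (-13 - 922 - ⅘*36) = -491902 + (-13 - 922 - 144/5) = -491902 - 4819/5 = -2464329/5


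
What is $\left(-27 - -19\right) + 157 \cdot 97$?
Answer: $15221$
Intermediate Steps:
$\left(-27 - -19\right) + 157 \cdot 97 = \left(-27 + 19\right) + 15229 = -8 + 15229 = 15221$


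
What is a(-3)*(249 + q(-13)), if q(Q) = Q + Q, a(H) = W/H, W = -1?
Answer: 223/3 ≈ 74.333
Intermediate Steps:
a(H) = -1/H
q(Q) = 2*Q
a(-3)*(249 + q(-13)) = (-1/(-3))*(249 + 2*(-13)) = (-1*(-1/3))*(249 - 26) = (1/3)*223 = 223/3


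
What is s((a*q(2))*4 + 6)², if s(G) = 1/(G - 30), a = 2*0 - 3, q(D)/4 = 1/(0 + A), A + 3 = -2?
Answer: 25/5184 ≈ 0.0048225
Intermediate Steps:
A = -5 (A = -3 - 2 = -5)
q(D) = -⅘ (q(D) = 4/(0 - 5) = 4/(-5) = 4*(-⅕) = -⅘)
a = -3 (a = 0 - 3 = -3)
s(G) = 1/(-30 + G)
s((a*q(2))*4 + 6)² = (1/(-30 + (-3*(-⅘)*4 + 6)))² = (1/(-30 + ((12/5)*4 + 6)))² = (1/(-30 + (48/5 + 6)))² = (1/(-30 + 78/5))² = (1/(-72/5))² = (-5/72)² = 25/5184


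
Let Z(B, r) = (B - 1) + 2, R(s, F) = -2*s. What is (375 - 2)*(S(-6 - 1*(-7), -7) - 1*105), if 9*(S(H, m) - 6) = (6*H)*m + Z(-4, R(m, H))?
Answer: -38792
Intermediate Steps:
Z(B, r) = 1 + B (Z(B, r) = (-1 + B) + 2 = 1 + B)
S(H, m) = 17/3 + 2*H*m/3 (S(H, m) = 6 + ((6*H)*m + (1 - 4))/9 = 6 + (6*H*m - 3)/9 = 6 + (-3 + 6*H*m)/9 = 6 + (-⅓ + 2*H*m/3) = 17/3 + 2*H*m/3)
(375 - 2)*(S(-6 - 1*(-7), -7) - 1*105) = (375 - 2)*((17/3 + (⅔)*(-6 - 1*(-7))*(-7)) - 1*105) = 373*((17/3 + (⅔)*(-6 + 7)*(-7)) - 105) = 373*((17/3 + (⅔)*1*(-7)) - 105) = 373*((17/3 - 14/3) - 105) = 373*(1 - 105) = 373*(-104) = -38792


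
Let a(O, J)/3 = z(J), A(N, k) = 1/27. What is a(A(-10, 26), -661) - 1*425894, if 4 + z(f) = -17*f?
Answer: -392195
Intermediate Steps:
z(f) = -4 - 17*f
A(N, k) = 1/27
a(O, J) = -12 - 51*J (a(O, J) = 3*(-4 - 17*J) = -12 - 51*J)
a(A(-10, 26), -661) - 1*425894 = (-12 - 51*(-661)) - 1*425894 = (-12 + 33711) - 425894 = 33699 - 425894 = -392195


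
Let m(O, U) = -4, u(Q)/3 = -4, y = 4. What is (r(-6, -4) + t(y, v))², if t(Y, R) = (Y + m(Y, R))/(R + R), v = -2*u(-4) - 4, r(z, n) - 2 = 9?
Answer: 121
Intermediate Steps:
u(Q) = -12 (u(Q) = 3*(-4) = -12)
r(z, n) = 11 (r(z, n) = 2 + 9 = 11)
v = 20 (v = -2*(-12) - 4 = 24 - 4 = 20)
t(Y, R) = (-4 + Y)/(2*R) (t(Y, R) = (Y - 4)/(R + R) = (-4 + Y)/((2*R)) = (-4 + Y)*(1/(2*R)) = (-4 + Y)/(2*R))
(r(-6, -4) + t(y, v))² = (11 + (½)*(-4 + 4)/20)² = (11 + (½)*(1/20)*0)² = (11 + 0)² = 11² = 121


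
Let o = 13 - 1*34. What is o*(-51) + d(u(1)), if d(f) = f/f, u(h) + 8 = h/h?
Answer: 1072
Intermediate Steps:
u(h) = -7 (u(h) = -8 + h/h = -8 + 1 = -7)
d(f) = 1
o = -21 (o = 13 - 34 = -21)
o*(-51) + d(u(1)) = -21*(-51) + 1 = 1071 + 1 = 1072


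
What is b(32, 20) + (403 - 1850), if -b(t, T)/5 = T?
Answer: -1547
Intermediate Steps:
b(t, T) = -5*T
b(32, 20) + (403 - 1850) = -5*20 + (403 - 1850) = -100 - 1447 = -1547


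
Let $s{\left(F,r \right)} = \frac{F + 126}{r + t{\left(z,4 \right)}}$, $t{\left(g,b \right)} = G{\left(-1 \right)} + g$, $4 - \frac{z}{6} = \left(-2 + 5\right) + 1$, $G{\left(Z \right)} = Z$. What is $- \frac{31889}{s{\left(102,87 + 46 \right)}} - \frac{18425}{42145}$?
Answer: $- \frac{2956786206}{160151} \approx -18463.0$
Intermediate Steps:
$z = 0$ ($z = 24 - 6 \left(\left(-2 + 5\right) + 1\right) = 24 - 6 \left(3 + 1\right) = 24 - 24 = 0$)
$t{\left(g,b \right)} = -1 + g$
$s{\left(F,r \right)} = \frac{126 + F}{-1 + r}$ ($s{\left(F,r \right)} = \frac{F + 126}{r + \left(-1 + 0\right)} = \frac{126 + F}{r - 1} = \frac{126 + F}{-1 + r}$)
$- \frac{31889}{s{\left(102,87 + 46 \right)}} - \frac{18425}{42145} = - \frac{31889}{\frac{1}{-1 + \left(87 + 46\right)} \left(126 + 102\right)} - \frac{18425}{42145} = - \frac{31889}{\frac{1}{-1 + 133} \cdot 228} - \frac{3685}{8429} = - \frac{31889}{\frac{1}{132} \cdot 228} - \frac{3685}{8429} = - \frac{31889}{\frac{19}{11}} - \frac{3685}{8429} = \left(-31889\right) \frac{11}{19} - \frac{3685}{8429} = - \frac{350779}{19} - \frac{3685}{8429} = - \frac{2956786206}{160151}$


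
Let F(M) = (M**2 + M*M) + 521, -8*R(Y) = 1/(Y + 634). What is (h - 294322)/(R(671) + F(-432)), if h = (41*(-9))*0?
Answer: -3072721680/3902148359 ≈ -0.78744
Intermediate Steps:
h = 0 (h = -369*0 = 0)
R(Y) = -1/(8*(634 + Y)) (R(Y) = -1/(8*(Y + 634)) = -1/(8*(634 + Y)))
F(M) = 521 + 2*M**2 (F(M) = (M**2 + M**2) + 521 = 2*M**2 + 521 = 521 + 2*M**2)
(h - 294322)/(R(671) + F(-432)) = (0 - 294322)/(-1/(5072 + 8*671) + (521 + 2*(-432)**2)) = -294322/(-1/(5072 + 5368) + (521 + 2*186624)) = -294322/(-1/10440 + (521 + 373248)) = -294322/(-1*1/10440 + 373769) = -294322/(-1/10440 + 373769) = -294322/3902148359/10440 = -294322*10440/3902148359 = -3072721680/3902148359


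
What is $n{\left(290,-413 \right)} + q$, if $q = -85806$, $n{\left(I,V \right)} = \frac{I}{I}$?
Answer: $-85805$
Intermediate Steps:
$n{\left(I,V \right)} = 1$
$n{\left(290,-413 \right)} + q = 1 - 85806 = -85805$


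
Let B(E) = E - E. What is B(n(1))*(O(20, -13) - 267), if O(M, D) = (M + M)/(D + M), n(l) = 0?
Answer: 0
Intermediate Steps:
O(M, D) = 2*M/(D + M) (O(M, D) = (2*M)/(D + M) = 2*M/(D + M))
B(E) = 0
B(n(1))*(O(20, -13) - 267) = 0*(2*20/(-13 + 20) - 267) = 0*(2*20/7 - 267) = 0*(2*20*(⅐) - 267) = 0*(40/7 - 267) = 0*(-1829/7) = 0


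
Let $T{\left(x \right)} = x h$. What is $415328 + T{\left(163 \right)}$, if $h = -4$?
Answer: $414676$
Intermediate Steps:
$T{\left(x \right)} = - 4 x$ ($T{\left(x \right)} = x \left(-4\right) = - 4 x$)
$415328 + T{\left(163 \right)} = 415328 - 652 = 414676$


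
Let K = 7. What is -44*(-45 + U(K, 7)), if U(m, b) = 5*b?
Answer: 440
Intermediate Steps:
-44*(-45 + U(K, 7)) = -44*(-45 + 5*7) = -44*(-45 + 35) = -44*(-10) = 440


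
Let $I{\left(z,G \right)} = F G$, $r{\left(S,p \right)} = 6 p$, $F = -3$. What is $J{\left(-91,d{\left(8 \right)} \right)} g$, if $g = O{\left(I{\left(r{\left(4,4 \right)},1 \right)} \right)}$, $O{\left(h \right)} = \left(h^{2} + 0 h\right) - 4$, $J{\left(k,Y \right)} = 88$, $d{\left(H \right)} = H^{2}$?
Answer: $440$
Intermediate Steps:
$I{\left(z,G \right)} = - 3 G$
$O{\left(h \right)} = -4 + h^{2}$ ($O{\left(h \right)} = \left(h^{2} + 0\right) - 4 = h^{2} - 4 = -4 + h^{2}$)
$g = 5$ ($g = -4 + \left(\left(-3\right) 1\right)^{2} = -4 + \left(-3\right)^{2} = -4 + 9 = 5$)
$J{\left(-91,d{\left(8 \right)} \right)} g = 88 \cdot 5 = 440$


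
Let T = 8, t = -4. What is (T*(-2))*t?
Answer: 64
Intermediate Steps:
(T*(-2))*t = (8*(-2))*(-4) = -16*(-4) = 64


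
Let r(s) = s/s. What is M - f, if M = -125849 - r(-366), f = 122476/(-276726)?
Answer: -17412922312/138363 ≈ -1.2585e+5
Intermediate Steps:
r(s) = 1
f = -61238/138363 (f = 122476*(-1/276726) = -61238/138363 ≈ -0.44259)
M = -125850 (M = -125849 - 1*1 = -125849 - 1 = -125850)
M - f = -125850 - 1*(-61238/138363) = -125850 + 61238/138363 = -17412922312/138363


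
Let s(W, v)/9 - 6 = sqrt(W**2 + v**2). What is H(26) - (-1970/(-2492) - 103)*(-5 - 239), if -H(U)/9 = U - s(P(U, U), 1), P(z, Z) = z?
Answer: -15380070/623 + 81*sqrt(677) ≈ -22580.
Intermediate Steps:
s(W, v) = 54 + 9*sqrt(W**2 + v**2)
H(U) = 486 - 9*U + 81*sqrt(1 + U**2) (H(U) = -9*(U - (54 + 9*sqrt(U**2 + 1**2))) = -9*(U - (54 + 9*sqrt(U**2 + 1))) = -9*(U - (54 + 9*sqrt(1 + U**2))) = -9*(U + (-54 - 9*sqrt(1 + U**2))) = -9*(-54 + U - 9*sqrt(1 + U**2)) = 486 - 9*U + 81*sqrt(1 + U**2))
H(26) - (-1970/(-2492) - 103)*(-5 - 239) = (486 - 9*26 + 81*sqrt(1 + 26**2)) - (-1970/(-2492) - 103)*(-5 - 239) = (486 - 234 + 81*sqrt(1 + 676)) - (-1970*(-1/2492) - 103)*(-244) = (486 - 234 + 81*sqrt(677)) - (985/1246 - 103)*(-244) = (252 + 81*sqrt(677)) - (-127353)*(-244)/1246 = (252 + 81*sqrt(677)) - 1*15537066/623 = (252 + 81*sqrt(677)) - 15537066/623 = -15380070/623 + 81*sqrt(677)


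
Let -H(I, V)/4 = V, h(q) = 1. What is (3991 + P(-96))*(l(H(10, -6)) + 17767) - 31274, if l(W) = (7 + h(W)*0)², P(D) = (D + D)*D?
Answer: 399456894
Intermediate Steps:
P(D) = 2*D² (P(D) = (2*D)*D = 2*D²)
H(I, V) = -4*V
l(W) = 49 (l(W) = (7 + 1*0)² = (7 + 0)² = 7² = 49)
(3991 + P(-96))*(l(H(10, -6)) + 17767) - 31274 = (3991 + 2*(-96)²)*(49 + 17767) - 31274 = (3991 + 2*9216)*17816 - 31274 = (3991 + 18432)*17816 - 31274 = 22423*17816 - 31274 = 399488168 - 31274 = 399456894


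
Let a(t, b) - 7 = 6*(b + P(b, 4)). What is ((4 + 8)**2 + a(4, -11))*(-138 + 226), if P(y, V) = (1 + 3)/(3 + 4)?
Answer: 54472/7 ≈ 7781.7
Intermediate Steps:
P(y, V) = 4/7
a(t, b) = 73/7 + 6*b (a(t, b) = 7 + 6*(b + 4/7) = 7 + 6*(4/7 + b) = 7 + (24/7 + 6*b) = 73/7 + 6*b)
((4 + 8)**2 + a(4, -11))*(-138 + 226) = ((4 + 8)**2 + (73/7 + 6*(-11)))*(-138 + 226) = (12**2 + (73/7 - 66))*88 = (144 - 389/7)*88 = (619/7)*88 = 54472/7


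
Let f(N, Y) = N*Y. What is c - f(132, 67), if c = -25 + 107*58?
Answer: -2663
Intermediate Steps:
c = 6181 (c = -25 + 6206 = 6181)
c - f(132, 67) = 6181 - 132*67 = 6181 - 1*8844 = 6181 - 8844 = -2663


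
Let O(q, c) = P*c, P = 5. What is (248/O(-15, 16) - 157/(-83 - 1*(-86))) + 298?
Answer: 7463/30 ≈ 248.77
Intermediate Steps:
O(q, c) = 5*c
(248/O(-15, 16) - 157/(-83 - 1*(-86))) + 298 = (248/((5*16)) - 157/(-83 - 1*(-86))) + 298 = (248/80 - 157/(-83 + 86)) + 298 = (248*(1/80) - 157/3) + 298 = (31/10 - 157*1/3) + 298 = (31/10 - 157/3) + 298 = -1477/30 + 298 = 7463/30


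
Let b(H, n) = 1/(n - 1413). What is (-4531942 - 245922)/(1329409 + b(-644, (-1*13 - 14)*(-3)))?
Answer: -909159264/252967541 ≈ -3.5940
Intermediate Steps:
b(H, n) = 1/(-1413 + n)
(-4531942 - 245922)/(1329409 + b(-644, (-1*13 - 14)*(-3))) = (-4531942 - 245922)/(1329409 + 1/(-1413 + (-1*13 - 14)*(-3))) = -4777864/(1329409 + 1/(-1413 + (-13 - 14)*(-3))) = -4777864/(1329409 + 1/(-1413 - 27*(-3))) = -4777864/(1329409 + 1/(-1413 + 81)) = -4777864/(1329409 + 1/(-1332)) = -4777864/(1329409 - 1/1332) = -4777864/1770772787/1332 = -4777864*1332/1770772787 = -909159264/252967541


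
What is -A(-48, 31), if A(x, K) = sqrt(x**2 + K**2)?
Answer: -sqrt(3265) ≈ -57.140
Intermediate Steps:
A(x, K) = sqrt(K**2 + x**2)
-A(-48, 31) = -sqrt(31**2 + (-48)**2) = -sqrt(961 + 2304) = -sqrt(3265)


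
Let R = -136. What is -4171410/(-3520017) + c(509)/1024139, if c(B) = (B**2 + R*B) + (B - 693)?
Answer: 548861761159/400554076707 ≈ 1.3703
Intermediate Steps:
c(B) = -693 + B**2 - 135*B (c(B) = (B**2 - 136*B) + (B - 693) = (B**2 - 136*B) + (-693 + B) = -693 + B**2 - 135*B)
-4171410/(-3520017) + c(509)/1024139 = -4171410/(-3520017) + (-693 + 509**2 - 135*509)/1024139 = -4171410*(-1/3520017) + (-693 + 259081 - 68715)*(1/1024139) = 463490/391113 + 189673*(1/1024139) = 463490/391113 + 189673/1024139 = 548861761159/400554076707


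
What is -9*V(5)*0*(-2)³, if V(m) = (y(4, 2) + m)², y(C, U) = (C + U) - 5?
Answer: 0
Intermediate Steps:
y(C, U) = -5 + C + U
V(m) = (1 + m)² (V(m) = ((-5 + 4 + 2) + m)² = (1 + m)²)
-9*V(5)*0*(-2)³ = -9*(1 + 5)²*0*(-2)³ = -9*6²*0*(-8) = -324*0*(-8) = -9*0*(-8) = 0*(-8) = 0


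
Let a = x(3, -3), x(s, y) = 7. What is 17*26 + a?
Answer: 449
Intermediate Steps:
a = 7
17*26 + a = 17*26 + 7 = 442 + 7 = 449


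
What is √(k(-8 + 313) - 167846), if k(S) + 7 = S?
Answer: 2*I*√41887 ≈ 409.33*I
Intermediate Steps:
k(S) = -7 + S
√(k(-8 + 313) - 167846) = √((-7 + (-8 + 313)) - 167846) = √((-7 + 305) - 167846) = √(298 - 167846) = √(-167548) = 2*I*√41887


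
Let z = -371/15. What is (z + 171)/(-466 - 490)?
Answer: -1097/7170 ≈ -0.15300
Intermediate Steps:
z = -371/15 (z = -371*1/15 = -371/15 ≈ -24.733)
(z + 171)/(-466 - 490) = (-371/15 + 171)/(-466 - 490) = (2194/15)/(-956) = (2194/15)*(-1/956) = -1097/7170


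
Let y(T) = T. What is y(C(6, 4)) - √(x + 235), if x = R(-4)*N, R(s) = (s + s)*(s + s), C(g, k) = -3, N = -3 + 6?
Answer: -3 - √427 ≈ -23.664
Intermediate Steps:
N = 3
R(s) = 4*s² (R(s) = (2*s)*(2*s) = 4*s²)
x = 192 (x = (4*(-4)²)*3 = (4*16)*3 = 64*3 = 192)
y(C(6, 4)) - √(x + 235) = -3 - √(192 + 235) = -3 - √427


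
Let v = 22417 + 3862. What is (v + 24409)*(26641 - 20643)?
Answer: 304026624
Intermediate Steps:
v = 26279
(v + 24409)*(26641 - 20643) = (26279 + 24409)*(26641 - 20643) = 50688*5998 = 304026624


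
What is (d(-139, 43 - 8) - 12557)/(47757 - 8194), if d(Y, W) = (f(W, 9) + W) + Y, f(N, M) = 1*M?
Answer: -12652/39563 ≈ -0.31979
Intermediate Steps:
f(N, M) = M
d(Y, W) = 9 + W + Y (d(Y, W) = (9 + W) + Y = 9 + W + Y)
(d(-139, 43 - 8) - 12557)/(47757 - 8194) = ((9 + (43 - 8) - 139) - 12557)/(47757 - 8194) = ((9 + 35 - 139) - 12557)/39563 = (-95 - 12557)*(1/39563) = -12652*1/39563 = -12652/39563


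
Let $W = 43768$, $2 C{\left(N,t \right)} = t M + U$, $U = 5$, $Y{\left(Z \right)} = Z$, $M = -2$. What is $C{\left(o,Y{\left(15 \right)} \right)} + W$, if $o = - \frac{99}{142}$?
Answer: $\frac{87511}{2} \approx 43756.0$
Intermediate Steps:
$o = - \frac{99}{142}$ ($o = \left(-99\right) \frac{1}{142} = - \frac{99}{142} \approx -0.69718$)
$C{\left(N,t \right)} = \frac{5}{2} - t$ ($C{\left(N,t \right)} = \frac{t \left(-2\right) + 5}{2} = \frac{- 2 t + 5}{2} = \frac{5 - 2 t}{2} = \frac{5}{2} - t$)
$C{\left(o,Y{\left(15 \right)} \right)} + W = \left(\frac{5}{2} - 15\right) + 43768 = - \frac{25}{2} + 43768 = \frac{87511}{2}$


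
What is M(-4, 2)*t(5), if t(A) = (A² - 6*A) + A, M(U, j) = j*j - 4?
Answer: 0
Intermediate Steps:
M(U, j) = -4 + j² (M(U, j) = j² - 4 = -4 + j²)
t(A) = A² - 5*A
M(-4, 2)*t(5) = (-4 + 2²)*(5*(-5 + 5)) = (-4 + 4)*(5*0) = 0*0 = 0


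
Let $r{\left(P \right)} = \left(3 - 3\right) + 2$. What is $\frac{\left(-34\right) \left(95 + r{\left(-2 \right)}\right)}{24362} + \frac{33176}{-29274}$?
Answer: $- \frac{226194841}{178293297} \approx -1.2687$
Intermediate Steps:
$r{\left(P \right)} = 2$ ($r{\left(P \right)} = 0 + 2 = 2$)
$\frac{\left(-34\right) \left(95 + r{\left(-2 \right)}\right)}{24362} + \frac{33176}{-29274} = \frac{\left(-34\right) \left(95 + 2\right)}{24362} + \frac{33176}{-29274} = \left(-34\right) 97 \cdot \frac{1}{24362} + 33176 \left(- \frac{1}{29274}\right) = \left(-3298\right) \frac{1}{24362} - \frac{16588}{14637} = - \frac{1649}{12181} - \frac{16588}{14637} = - \frac{226194841}{178293297}$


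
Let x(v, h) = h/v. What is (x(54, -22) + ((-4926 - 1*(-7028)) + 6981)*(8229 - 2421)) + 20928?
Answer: 1424924773/27 ≈ 5.2775e+7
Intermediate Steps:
(x(54, -22) + ((-4926 - 1*(-7028)) + 6981)*(8229 - 2421)) + 20928 = (-22/54 + ((-4926 - 1*(-7028)) + 6981)*(8229 - 2421)) + 20928 = (-22*1/54 + ((-4926 + 7028) + 6981)*5808) + 20928 = (-11/27 + (2102 + 6981)*5808) + 20928 = (-11/27 + 9083*5808) + 20928 = (-11/27 + 52754064) + 20928 = 1424359717/27 + 20928 = 1424924773/27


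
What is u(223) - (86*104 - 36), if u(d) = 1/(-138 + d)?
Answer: -757179/85 ≈ -8908.0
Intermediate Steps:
u(223) - (86*104 - 36) = 1/(-138 + 223) - (86*104 - 36) = 1/85 - (8944 - 36) = 1/85 - 1*8908 = 1/85 - 8908 = -757179/85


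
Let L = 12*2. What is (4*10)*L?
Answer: 960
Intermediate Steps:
L = 24
(4*10)*L = (4*10)*24 = 40*24 = 960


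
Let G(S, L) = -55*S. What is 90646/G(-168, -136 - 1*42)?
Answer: 45323/4620 ≈ 9.8102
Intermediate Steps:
90646/G(-168, -136 - 1*42) = 90646/((-55*(-168))) = 90646/9240 = 90646*(1/9240) = 45323/4620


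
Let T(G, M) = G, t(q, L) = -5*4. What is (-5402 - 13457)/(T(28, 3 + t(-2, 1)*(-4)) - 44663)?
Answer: 18859/44635 ≈ 0.42252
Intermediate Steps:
t(q, L) = -20
(-5402 - 13457)/(T(28, 3 + t(-2, 1)*(-4)) - 44663) = (-5402 - 13457)/(28 - 44663) = -18859/(-44635) = -18859*(-1/44635) = 18859/44635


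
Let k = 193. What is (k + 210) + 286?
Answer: 689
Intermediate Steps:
(k + 210) + 286 = (193 + 210) + 286 = 403 + 286 = 689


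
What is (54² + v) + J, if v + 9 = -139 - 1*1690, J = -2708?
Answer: -1630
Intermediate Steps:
v = -1838 (v = -9 + (-139 - 1*1690) = -9 + (-139 - 1690) = -9 - 1829 = -1838)
(54² + v) + J = (54² - 1838) - 2708 = (2916 - 1838) - 2708 = 1078 - 2708 = -1630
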